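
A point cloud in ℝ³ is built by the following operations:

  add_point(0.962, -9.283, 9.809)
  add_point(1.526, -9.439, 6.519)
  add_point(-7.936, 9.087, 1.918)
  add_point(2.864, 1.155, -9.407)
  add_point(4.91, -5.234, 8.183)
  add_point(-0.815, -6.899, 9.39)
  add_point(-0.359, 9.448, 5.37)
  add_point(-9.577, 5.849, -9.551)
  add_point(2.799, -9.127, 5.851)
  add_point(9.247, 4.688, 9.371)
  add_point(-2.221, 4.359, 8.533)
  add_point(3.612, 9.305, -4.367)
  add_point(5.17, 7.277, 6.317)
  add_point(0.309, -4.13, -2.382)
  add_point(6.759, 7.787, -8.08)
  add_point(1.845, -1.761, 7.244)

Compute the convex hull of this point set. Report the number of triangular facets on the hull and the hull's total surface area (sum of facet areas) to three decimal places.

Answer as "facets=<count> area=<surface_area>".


15 of the 16 inputs are extreme points: [0, 1, 2, 3, 4, 5, 6, 7, 8, 9, 10, 11, 12, 13, 14].

Area of each hull facet:
  f1: (p3, p14, p7) → 51.1492
  f2: (p8, p3, p14) → 67.6366
  f3: (p11, p14, p9) → 37.4016
  f4: (p11, p2, p6) → 43.7867
  f5: (p11, p14, p7) → 36.1986
  f6: (p11, p2, p7) → 74.6215
  f7: (p10, p2, p6) → 26.0252
  f8: (p10, p6, p9) → 34.6207
  f9: (p13, p1, p7) → 51.2056
  f10: (p13, p3, p7) → 60.7962
  f11: (p13, p8, p1) → 7.0537
  f12: (p13, p8, p3) → 23.5970
  f13: (p4, p14, p9) → 97.4835
  f14: (p4, p8, p14) → 51.6727
  f15: (p12, p6, p9) → 7.3646
  f16: (p12, p11, p9) → 22.2725
  f17: (p12, p11, p6) → 30.9486
  f18: (p0, p8, p1) → 1.9966
  f19: (p0, p4, p8) → 10.6660
  f20: (p0, p10, p9) → 79.1958
  f21: (p0, p4, p9) → 16.1521
  f22: (p0, p1, p7) → 35.0516
  f23: (p5, p10, p2) → 45.5705
  f24: (p5, p0, p10) → 8.4464
  f25: (p5, p2, p7) → 112.1596
  f26: (p5, p0, p7) → 24.9373
Σ area = 1058.011

Euler characteristic 15−39+26 = 2 ✓

facets=26 area=1058.011


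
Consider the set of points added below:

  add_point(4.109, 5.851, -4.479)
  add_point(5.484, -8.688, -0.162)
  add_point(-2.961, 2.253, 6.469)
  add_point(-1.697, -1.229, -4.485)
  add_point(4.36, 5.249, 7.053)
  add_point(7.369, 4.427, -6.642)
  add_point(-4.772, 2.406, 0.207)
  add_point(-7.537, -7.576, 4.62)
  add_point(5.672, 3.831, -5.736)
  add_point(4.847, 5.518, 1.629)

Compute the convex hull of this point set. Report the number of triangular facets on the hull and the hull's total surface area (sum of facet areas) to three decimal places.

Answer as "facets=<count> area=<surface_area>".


Hull vertices (9/10): indices [0, 1, 2, 3, 4, 5, 6, 7, 9].

Facet areas (half cross-product norm):
  f1: (p4, p1, p7) → 104.5972
  f2: (p4, p1, p5) → 94.7674
  f3: (p3, p1, p7) → 66.7039
  f4: (p3, p1, p5) → 60.7777
  f5: (p3, p6, p7) → 37.4634
  f6: (p2, p4, p7) → 29.6266
  f7: (p2, p6, p7) → 34.6623
  f8: (p2, p6, p4) → 24.5154
  f9: (p0, p6, p4) → 55.0726
  f10: (p0, p3, p5) → 18.5418
  f11: (p0, p3, p6) → 30.3461
  f12: (p9, p4, p5) → 6.3426
  f13: (p9, p0, p5) → 11.7400
  f14: (p9, p0, p4) → 3.4944
Σ area = 578.651

Euler characteristic 9−21+14 = 2 ✓

facets=14 area=578.651


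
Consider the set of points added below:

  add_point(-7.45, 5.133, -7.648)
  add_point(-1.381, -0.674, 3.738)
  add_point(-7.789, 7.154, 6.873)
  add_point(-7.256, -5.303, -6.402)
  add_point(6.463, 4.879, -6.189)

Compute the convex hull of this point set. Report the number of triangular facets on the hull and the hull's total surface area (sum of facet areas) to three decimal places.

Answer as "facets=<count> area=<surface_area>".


facets=6 area=474.280

Points on the hull: [0, 1, 2, 3, 4] (5 of 5).

Triangle areas on the boundary:
  f1: (p0, p4, p2) → 102.2819
  f2: (p0, p3, p2) → 77.0627
  f3: (p0, p3, p4) → 73.4518
  f4: (p1, p4, p2) → 70.6688
  f5: (p1, p3, p2) → 64.9718
  f6: (p1, p3, p4) → 85.8426
Σ area = 474.280

Euler characteristic 5−9+6 = 2 ✓


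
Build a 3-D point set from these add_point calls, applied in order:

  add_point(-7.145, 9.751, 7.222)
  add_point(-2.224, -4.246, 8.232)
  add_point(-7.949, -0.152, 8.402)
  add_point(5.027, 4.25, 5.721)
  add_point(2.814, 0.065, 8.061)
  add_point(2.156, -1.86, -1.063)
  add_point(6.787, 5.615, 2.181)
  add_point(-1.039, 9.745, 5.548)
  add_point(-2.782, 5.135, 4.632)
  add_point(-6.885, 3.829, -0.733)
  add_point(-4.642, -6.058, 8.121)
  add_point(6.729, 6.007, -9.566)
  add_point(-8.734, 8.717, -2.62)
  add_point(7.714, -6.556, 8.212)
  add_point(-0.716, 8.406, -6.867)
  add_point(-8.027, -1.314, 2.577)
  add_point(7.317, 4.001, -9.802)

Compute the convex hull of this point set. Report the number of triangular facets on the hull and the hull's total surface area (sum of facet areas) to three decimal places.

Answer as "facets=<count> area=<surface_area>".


Extreme-point indices: [0, 2, 3, 4, 5, 6, 7, 10, 11, 12, 13, 14, 15, 16] — 14 of 17 on the boundary.

Per-facet area ½‖(b−a)×(c−a)‖:
  f1: (p15, p16, p12) → 102.4871
  f2: (p14, p16, p12) → 19.4029
  f3: (p6, p16, p13) → 78.1569
  f4: (p5, p16, p13) → 56.3596
  f5: (p5, p15, p16) → 48.7758
  f6: (p2, p0, p12) → 50.1417
  f7: (p2, p15, p12) → 32.2981
  f8: (p3, p6, p13) → 21.9232
  f9: (p11, p14, p16) → 7.1839
  f10: (p11, p6, p16) → 12.3244
  f11: (p7, p0, p12) → 31.5476
  f12: (p7, p14, p12) → 49.3815
  f13: (p7, p3, p6) → 17.0719
  f14: (p7, p11, p14) → 47.8336
  f15: (p7, p11, p6) → 52.3903
  f16: (p10, p5, p13) → 63.4206
  f17: (p10, p5, p15) → 42.7216
  f18: (p10, p2, p13) → 35.7153
  f19: (p10, p2, p15) → 19.6952
  f20: (p4, p3, p13) → 19.9765
  f21: (p4, p2, p13) → 36.2172
  f22: (p4, p2, p0) → 53.5900
  f23: (p4, p7, p0) → 32.5148
  f24: (p4, p7, p3) → 21.0326
Σ area = 952.163

Euler characteristic 14−36+24 = 2 ✓

facets=24 area=952.163


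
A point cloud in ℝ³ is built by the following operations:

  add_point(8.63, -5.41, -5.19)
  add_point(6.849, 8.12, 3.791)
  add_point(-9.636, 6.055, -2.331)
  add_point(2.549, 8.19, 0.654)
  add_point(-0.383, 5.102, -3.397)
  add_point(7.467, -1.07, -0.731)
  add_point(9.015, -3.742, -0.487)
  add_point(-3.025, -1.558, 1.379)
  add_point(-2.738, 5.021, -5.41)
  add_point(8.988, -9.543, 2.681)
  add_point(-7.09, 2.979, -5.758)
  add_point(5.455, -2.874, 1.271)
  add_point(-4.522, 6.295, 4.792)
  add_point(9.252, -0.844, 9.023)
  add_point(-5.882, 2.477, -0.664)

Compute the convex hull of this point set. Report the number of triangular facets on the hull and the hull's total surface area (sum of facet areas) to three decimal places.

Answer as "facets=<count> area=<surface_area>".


facets=18 area=752.577

Extreme-point indices: [0, 1, 2, 3, 6, 7, 8, 9, 10, 12, 13] — 11 of 15 on the boundary.

Area of each hull facet:
  f1: (p7, p9, p13) → 72.3836
  f2: (p1, p0, p3) → 42.3664
  f3: (p8, p3, p2) → 32.1538
  f4: (p8, p0, p3) → 65.1834
  f5: (p6, p9, p13) → 32.1847
  f6: (p6, p0, p9) → 16.3338
  f7: (p6, p1, p13) → 51.5555
  f8: (p6, p1, p0) → 25.3668
  f9: (p12, p7, p2) → 36.9810
  f10: (p12, p7, p13) → 62.5795
  f11: (p12, p1, p13) → 61.5115
  f12: (p12, p3, p2) → 36.7091
  f13: (p12, p1, p3) → 20.6440
  f14: (p10, p8, p2) → 12.5520
  f15: (p10, p8, p0) → 34.3979
  f16: (p10, p7, p2) → 24.6870
  f17: (p10, p0, p9) → 76.0834
  f18: (p10, p7, p9) → 48.9044
Σ area = 752.577

Euler: V−E+F = 11−27+18 = 2.


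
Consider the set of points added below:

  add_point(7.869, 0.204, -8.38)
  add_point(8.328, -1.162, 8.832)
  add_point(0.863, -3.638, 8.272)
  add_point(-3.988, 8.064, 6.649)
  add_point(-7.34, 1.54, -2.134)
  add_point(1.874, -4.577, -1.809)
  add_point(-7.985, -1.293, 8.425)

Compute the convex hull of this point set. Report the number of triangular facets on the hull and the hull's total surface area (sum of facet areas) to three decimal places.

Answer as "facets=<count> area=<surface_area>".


facets=10 area=639.962

7 of the 7 inputs are extreme points: [0, 1, 2, 3, 4, 5, 6].

Per-facet area ½‖(b−a)×(c−a)‖:
  f1: (p3, p1, p6) → 77.6084
  f2: (p0, p3, p1) → 131.2917
  f3: (p4, p3, p6) → 51.2505
  f4: (p4, p0, p3) → 94.1694
  f5: (p5, p0, p1) → 64.7335
  f6: (p5, p4, p6) → 60.1310
  f7: (p5, p4, p0) → 54.5776
  f8: (p2, p1, p6) → 19.9464
  f9: (p2, p5, p6) → 46.1406
  f10: (p2, p5, p1) → 40.1134
Σ area = 639.962

Check V−E+F: 7 − 15 + 10 = 2.


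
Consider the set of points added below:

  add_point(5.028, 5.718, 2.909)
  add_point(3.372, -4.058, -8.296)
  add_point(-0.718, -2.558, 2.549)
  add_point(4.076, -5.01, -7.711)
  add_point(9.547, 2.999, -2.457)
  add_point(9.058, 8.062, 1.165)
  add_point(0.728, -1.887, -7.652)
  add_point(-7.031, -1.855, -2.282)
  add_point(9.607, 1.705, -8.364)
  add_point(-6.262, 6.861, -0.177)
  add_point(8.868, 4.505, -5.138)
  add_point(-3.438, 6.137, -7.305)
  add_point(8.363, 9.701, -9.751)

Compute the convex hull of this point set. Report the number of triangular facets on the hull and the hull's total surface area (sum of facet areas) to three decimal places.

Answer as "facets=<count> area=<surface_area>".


Hull vertices (12/13): indices [0, 1, 2, 3, 4, 5, 6, 7, 8, 9, 11, 12].

Area of each hull facet:
  f1: (p1, p12, p8) → 29.0840
  f2: (p5, p12, p8) → 43.0070
  f3: (p5, p9, p12) → 84.5034
  f4: (p5, p9, p0) → 22.4995
  f5: (p11, p1, p12) → 73.7209
  f6: (p11, p9, p7) → 33.3051
  f7: (p11, p9, p12) → 41.9707
  f8: (p2, p5, p0) → 13.7873
  f9: (p2, p9, p7) → 35.6332
  f10: (p2, p9, p0) → 52.1081
  f11: (p6, p1, p7) → 11.1916
  f12: (p6, p11, p7) → 39.0591
  f13: (p6, p11, p1) → 6.5333
  f14: (p4, p5, p8) → 12.6817
  f15: (p4, p2, p5) → 39.5758
  f16: (p3, p4, p2) → 59.3681
  f17: (p3, p1, p7) → 7.5077
  f18: (p3, p2, p7) → 45.3920
  f19: (p3, p1, p8) → 5.5778
  f20: (p3, p4, p8) → 26.2827
Σ area = 682.789

Check V−E+F: 12 − 30 + 20 = 2.

facets=20 area=682.789


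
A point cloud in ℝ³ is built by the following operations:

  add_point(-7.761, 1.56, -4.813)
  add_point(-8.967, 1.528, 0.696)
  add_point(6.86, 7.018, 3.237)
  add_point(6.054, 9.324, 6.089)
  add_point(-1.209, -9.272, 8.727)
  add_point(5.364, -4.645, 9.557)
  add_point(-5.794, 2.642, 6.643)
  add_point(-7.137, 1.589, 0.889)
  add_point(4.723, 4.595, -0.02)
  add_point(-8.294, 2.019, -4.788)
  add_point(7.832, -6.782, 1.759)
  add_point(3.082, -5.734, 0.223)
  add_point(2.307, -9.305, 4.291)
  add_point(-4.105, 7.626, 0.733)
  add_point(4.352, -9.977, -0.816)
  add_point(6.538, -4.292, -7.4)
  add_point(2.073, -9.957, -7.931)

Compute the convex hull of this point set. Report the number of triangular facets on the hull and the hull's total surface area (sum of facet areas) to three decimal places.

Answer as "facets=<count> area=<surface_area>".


facets=24 area=962.650

14 of the 17 inputs are extreme points: [1, 2, 3, 4, 5, 6, 8, 9, 10, 12, 13, 14, 15, 16].

Facet areas (half cross-product norm):
  f1: (p5, p3, p10) → 60.9053
  f2: (p2, p3, p10) → 18.5319
  f3: (p2, p15, p10) → 65.7165
  f4: (p2, p13, p3) → 21.0916
  f5: (p12, p5, p10) → 24.0380
  f6: (p12, p4, p5) → 20.7413
  f7: (p6, p5, p3) → 83.3399
  f8: (p6, p4, p5) → 50.9526
  f9: (p6, p4, p1) → 43.6532
  f10: (p6, p13, p1) → 24.1637
  f11: (p6, p13, p3) → 45.8350
  f12: (p8, p13, p15) → 49.0824
  f13: (p8, p2, p15) → 16.8789
  f14: (p8, p2, p13) → 20.9953
  f15: (p16, p15, p10) → 34.5980
  f16: (p16, p4, p1) → 121.9552
  f17: (p14, p12, p10) → 14.3374
  f18: (p14, p16, p10) → 15.2483
  f19: (p14, p12, p4) → 4.7988
  f20: (p14, p16, p4) → 30.7769
  f21: (p9, p13, p1) → 21.4170
  f22: (p9, p16, p1) → 43.8394
  f23: (p9, p13, p15) → 72.5212
  f24: (p9, p16, p15) → 57.2320
Σ area = 962.650

Check V−E+F: 14 − 36 + 24 = 2.


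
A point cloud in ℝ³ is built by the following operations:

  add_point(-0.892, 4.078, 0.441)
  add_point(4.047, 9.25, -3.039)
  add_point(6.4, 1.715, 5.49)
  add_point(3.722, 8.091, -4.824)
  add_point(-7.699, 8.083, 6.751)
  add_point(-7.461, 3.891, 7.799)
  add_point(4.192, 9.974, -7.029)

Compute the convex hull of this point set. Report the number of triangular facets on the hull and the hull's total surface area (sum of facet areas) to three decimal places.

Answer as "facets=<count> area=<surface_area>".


facets=10 area=311.275

Hull vertices (7/7): indices [0, 1, 2, 3, 4, 5, 6].

Triangle areas on the boundary:
  f1: (p5, p2, p4) → 30.3588
  f2: (p1, p2, p4) → 83.0388
  f3: (p1, p6, p4) → 23.1345
  f4: (p1, p6, p2) → 13.1475
  f5: (p0, p6, p4) → 46.1443
  f6: (p0, p5, p4) → 21.0634
  f7: (p0, p5, p2) → 44.9818
  f8: (p3, p6, p2) → 7.2285
  f9: (p3, p0, p2) → 37.0132
  f10: (p3, p0, p6) → 5.1644
Σ area = 311.275

Euler: V−E+F = 7−15+10 = 2.


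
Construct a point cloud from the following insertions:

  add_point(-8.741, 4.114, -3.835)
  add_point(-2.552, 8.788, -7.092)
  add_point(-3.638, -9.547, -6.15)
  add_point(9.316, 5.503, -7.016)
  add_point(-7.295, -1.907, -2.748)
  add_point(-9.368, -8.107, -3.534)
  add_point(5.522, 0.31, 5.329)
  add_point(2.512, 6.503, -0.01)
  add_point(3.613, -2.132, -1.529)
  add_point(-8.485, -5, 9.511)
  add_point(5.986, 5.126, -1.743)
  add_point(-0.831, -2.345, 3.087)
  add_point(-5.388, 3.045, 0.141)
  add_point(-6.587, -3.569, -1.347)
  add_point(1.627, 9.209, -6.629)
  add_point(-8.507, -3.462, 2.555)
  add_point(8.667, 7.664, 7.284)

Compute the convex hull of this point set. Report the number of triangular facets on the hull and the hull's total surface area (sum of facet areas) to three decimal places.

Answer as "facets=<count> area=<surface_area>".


10 of the 17 inputs are extreme points: [0, 1, 2, 3, 5, 6, 8, 9, 14, 16].

Per-facet area ½‖(b−a)×(c−a)‖:
  f1: (p2, p1, p5) → 58.7529
  f2: (p2, p1, p3) → 110.7302
  f3: (p2, p9, p5) → 40.0478
  f4: (p0, p1, p5) → 41.1108
  f5: (p0, p9, p5) → 80.4118
  f6: (p14, p1, p3) → 9.7445
  f7: (p6, p2, p9) → 120.4941
  f8: (p8, p2, p3) → 50.7850
  f9: (p8, p6, p3) → 41.1812
  f10: (p8, p6, p2) → 28.5110
  f11: (p16, p6, p3) → 55.8134
  f12: (p16, p14, p3) → 61.1494
  f13: (p16, p6, p9) → 51.9237
  f14: (p16, p14, p1) → 28.0360
  f15: (p16, p0, p1) → 76.3506
  f16: (p16, p0, p9) → 158.3029
Σ area = 1013.345

Euler characteristic 10−24+16 = 2 ✓

facets=16 area=1013.345


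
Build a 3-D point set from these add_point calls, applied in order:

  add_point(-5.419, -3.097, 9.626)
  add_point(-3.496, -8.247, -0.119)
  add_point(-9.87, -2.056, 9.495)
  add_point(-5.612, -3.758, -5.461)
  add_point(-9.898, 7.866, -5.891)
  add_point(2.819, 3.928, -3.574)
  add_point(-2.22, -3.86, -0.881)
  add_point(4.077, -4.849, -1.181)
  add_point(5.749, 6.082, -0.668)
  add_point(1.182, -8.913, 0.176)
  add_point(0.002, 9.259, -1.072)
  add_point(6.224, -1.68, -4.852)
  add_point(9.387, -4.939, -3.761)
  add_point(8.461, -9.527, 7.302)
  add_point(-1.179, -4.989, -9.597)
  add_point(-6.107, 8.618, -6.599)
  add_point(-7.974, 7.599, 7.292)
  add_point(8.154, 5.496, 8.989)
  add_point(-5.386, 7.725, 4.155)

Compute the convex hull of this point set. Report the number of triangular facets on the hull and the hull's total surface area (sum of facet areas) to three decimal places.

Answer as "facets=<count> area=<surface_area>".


15 of the 19 inputs are extreme points: [0, 1, 2, 3, 4, 8, 9, 10, 11, 12, 13, 14, 15, 16, 17].

Triangle areas on the boundary:
  f1: (p2, p16, p4) → 65.7077
  f2: (p2, p13, p0) → 9.4786
  f3: (p15, p14, p4) → 28.5497
  f4: (p15, p16, p4) → 26.1548
  f5: (p15, p16, p10) → 48.2069
  f6: (p17, p16, p10) → 77.6948
  f7: (p17, p13, p12) → 87.3112
  f8: (p17, p13, p0) → 104.5891
  f9: (p17, p2, p0) → 26.2909
  f10: (p17, p2, p16) → 82.3780
  f11: (p3, p14, p4) → 34.9549
  f12: (p3, p2, p4) → 95.6638
  f13: (p8, p15, p10) → 20.6698
  f14: (p8, p17, p12) → 59.4196
  f15: (p8, p17, p10) → 31.2981
  f16: (p11, p14, p12) → 20.0532
  f17: (p11, p15, p14) → 68.4865
  f18: (p11, p8, p12) → 17.3699
  f19: (p11, p8, p15) → 59.5936
  f20: (p1, p2, p13) → 92.2747
  f21: (p1, p3, p2) → 47.4610
  f22: (p1, p3, p14) → 22.2663
  f23: (p9, p1, p14) → 24.1727
  f24: (p9, p1, p13) → 15.7911
  f25: (p9, p14, p12) → 50.7026
  f26: (p9, p13, p12) → 48.5167
Σ area = 1265.056

Euler characteristic 15−39+26 = 2 ✓

facets=26 area=1265.056


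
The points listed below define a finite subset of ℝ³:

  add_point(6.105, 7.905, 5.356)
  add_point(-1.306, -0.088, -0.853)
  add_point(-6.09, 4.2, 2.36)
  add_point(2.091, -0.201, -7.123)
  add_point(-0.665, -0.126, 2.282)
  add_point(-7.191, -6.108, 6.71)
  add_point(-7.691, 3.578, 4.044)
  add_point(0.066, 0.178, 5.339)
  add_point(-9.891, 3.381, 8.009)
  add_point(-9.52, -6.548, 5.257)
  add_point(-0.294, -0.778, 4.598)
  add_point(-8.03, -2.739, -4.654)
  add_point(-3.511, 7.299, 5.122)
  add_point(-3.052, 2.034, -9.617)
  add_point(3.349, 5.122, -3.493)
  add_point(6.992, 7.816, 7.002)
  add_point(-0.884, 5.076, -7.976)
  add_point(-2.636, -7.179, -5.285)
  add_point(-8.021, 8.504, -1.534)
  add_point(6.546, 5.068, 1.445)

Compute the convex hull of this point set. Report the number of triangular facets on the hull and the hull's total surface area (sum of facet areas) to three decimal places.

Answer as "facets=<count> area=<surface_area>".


facets=26 area=851.260

Points on the hull: [0, 3, 5, 8, 9, 10, 11, 12, 13, 14, 15, 16, 17, 18, 19] (15 of 20).

Facet areas (half cross-product norm):
  f1: (p5, p15, p8) → 86.9608
  f2: (p12, p15, p8) → 28.7313
  f3: (p12, p18, p8) → 32.5285
  f4: (p12, p18, p15) → 31.7441
  f5: (p0, p18, p15) → 8.5797
  f6: (p0, p16, p18) → 74.7542
  f7: (p13, p16, p18) → 20.6389
  f8: (p13, p3, p17) → 26.3905
  f9: (p13, p3, p16) → 11.7868
  f10: (p10, p5, p15) → 24.4871
  f11: (p10, p5, p17) → 51.7915
  f12: (p9, p5, p8) → 13.8317
  f13: (p9, p5, p17) → 17.5223
  f14: (p19, p3, p17) → 42.5300
  f15: (p19, p10, p15) → 29.6188
  f16: (p19, p10, p17) → 56.1374
  f17: (p19, p0, p15) → 3.4969
  f18: (p11, p13, p17) → 29.4752
  f19: (p11, p9, p17) → 37.5826
  f20: (p11, p13, p18) → 45.7367
  f21: (p11, p18, p8) → 62.5940
  f22: (p11, p9, p8) → 55.0445
  f23: (p14, p0, p16) → 15.0965
  f24: (p14, p19, p0) → 11.1757
  f25: (p14, p3, p16) → 17.0382
  f26: (p14, p19, p3) → 15.9863
Σ area = 851.260

Euler: V−E+F = 15−39+26 = 2.


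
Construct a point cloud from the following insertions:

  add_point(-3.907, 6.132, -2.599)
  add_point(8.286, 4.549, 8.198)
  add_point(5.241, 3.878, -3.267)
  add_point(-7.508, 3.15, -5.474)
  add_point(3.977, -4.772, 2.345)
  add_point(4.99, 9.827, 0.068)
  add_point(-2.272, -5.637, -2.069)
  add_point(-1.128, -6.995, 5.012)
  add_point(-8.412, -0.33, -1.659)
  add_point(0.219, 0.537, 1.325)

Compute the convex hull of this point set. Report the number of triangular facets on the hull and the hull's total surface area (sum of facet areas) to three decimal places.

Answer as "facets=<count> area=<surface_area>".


facets=14 area=566.084

Hull vertices (9/10): indices [0, 1, 2, 3, 4, 5, 6, 7, 8].

Facet areas (half cross-product norm):
  f1: (p7, p1, p8) → 90.5248
  f2: (p2, p5, p1) → 34.8419
  f3: (p0, p1, p8) → 62.5647
  f4: (p0, p5, p1) → 48.6855
  f5: (p6, p7, p8) → 29.1151
  f6: (p3, p2, p5) → 44.0163
  f7: (p3, p0, p5) → 10.4551
  f8: (p3, p6, p2) → 61.0560
  f9: (p3, p0, p8) → 14.3248
  f10: (p3, p6, p8) → 20.5291
  f11: (p4, p6, p7) → 21.0551
  f12: (p4, p6, p2) → 39.7152
  f13: (p4, p7, p1) → 33.8753
  f14: (p4, p2, p1) → 55.3248
Σ area = 566.084

Euler: V−E+F = 9−21+14 = 2.


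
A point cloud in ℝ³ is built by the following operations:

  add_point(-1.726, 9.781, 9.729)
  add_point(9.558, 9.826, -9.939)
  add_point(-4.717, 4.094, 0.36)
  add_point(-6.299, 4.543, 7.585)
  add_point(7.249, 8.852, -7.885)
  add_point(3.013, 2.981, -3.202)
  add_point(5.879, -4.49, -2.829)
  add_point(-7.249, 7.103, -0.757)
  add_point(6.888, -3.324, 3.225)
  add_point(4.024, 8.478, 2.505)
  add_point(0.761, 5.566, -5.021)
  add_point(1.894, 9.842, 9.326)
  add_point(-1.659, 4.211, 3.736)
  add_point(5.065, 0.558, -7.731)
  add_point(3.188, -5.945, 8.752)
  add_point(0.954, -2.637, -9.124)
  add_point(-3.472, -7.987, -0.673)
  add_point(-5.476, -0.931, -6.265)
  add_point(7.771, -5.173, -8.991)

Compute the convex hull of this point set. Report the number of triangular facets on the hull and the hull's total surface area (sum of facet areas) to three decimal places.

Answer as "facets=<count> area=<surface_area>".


Points on the hull: [0, 1, 3, 7, 8, 11, 14, 15, 16, 17, 18] (11 of 19).

Area of each hull facet:
  f1: (p8, p11, p1) → 138.6509
  f2: (p17, p1, p7) → 91.1862
  f3: (p0, p1, p7) → 117.5041
  f4: (p0, p11, p1) → 33.3316
  f5: (p3, p0, p7) → 31.6283
  f6: (p3, p17, p7) → 41.8060
  f7: (p3, p17, p16) → 66.2266
  f8: (p18, p8, p1) → 93.4510
  f9: (p14, p3, p0) → 51.4281
  f10: (p14, p8, p11) → 54.1367
  f11: (p14, p0, p11) → 28.8027
  f12: (p14, p3, p16) → 78.8578
  f13: (p14, p18, p16) → 83.5894
  f14: (p14, p18, p8) → 29.5527
  f15: (p15, p17, p16) → 33.0927
  f16: (p15, p18, p16) → 39.0234
  f17: (p15, p17, p1) → 51.8058
  f18: (p15, p18, p1) → 53.4954
Σ area = 1117.569

Euler: V−E+F = 11−27+18 = 2.

facets=18 area=1117.569


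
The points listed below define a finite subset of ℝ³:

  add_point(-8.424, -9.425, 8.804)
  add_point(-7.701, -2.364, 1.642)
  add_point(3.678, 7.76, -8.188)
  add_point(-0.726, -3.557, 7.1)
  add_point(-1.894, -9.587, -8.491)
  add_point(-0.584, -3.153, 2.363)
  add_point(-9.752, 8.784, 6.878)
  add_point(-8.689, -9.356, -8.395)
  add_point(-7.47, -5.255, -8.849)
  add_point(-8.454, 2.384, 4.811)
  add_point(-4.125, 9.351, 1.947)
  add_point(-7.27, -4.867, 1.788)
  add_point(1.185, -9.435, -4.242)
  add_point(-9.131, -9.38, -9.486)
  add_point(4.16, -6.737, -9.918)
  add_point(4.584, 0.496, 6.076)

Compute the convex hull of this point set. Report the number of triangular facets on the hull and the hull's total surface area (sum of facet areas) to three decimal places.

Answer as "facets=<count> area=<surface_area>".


Hull vertices (10/16): indices [0, 2, 4, 6, 8, 10, 12, 13, 14, 15].

Area of each hull facet:
  f1: (p0, p15, p6) → 126.7631
  f2: (p13, p0, p6) → 166.9952
  f3: (p2, p14, p15) → 109.8628
  f4: (p2, p13, p14) → 97.7938
  f5: (p12, p0, p15) → 107.7740
  f6: (p12, p14, p15) → 50.0117
  f7: (p10, p15, p6) → 47.6611
  f8: (p10, p2, p6) → 13.3031
  f9: (p10, p2, p15) → 81.9213
  f10: (p8, p13, p6) → 35.2140
  f11: (p8, p2, p6) → 161.3435
  f12: (p8, p2, p13) → 12.8528
  f13: (p4, p13, p14) → 13.7157
  f14: (p4, p12, p14) → 16.7383
  f15: (p4, p13, p0) → 65.8573
  f16: (p4, p12, p0) → 40.5171
Σ area = 1148.325

Euler characteristic 10−24+16 = 2 ✓

facets=16 area=1148.325


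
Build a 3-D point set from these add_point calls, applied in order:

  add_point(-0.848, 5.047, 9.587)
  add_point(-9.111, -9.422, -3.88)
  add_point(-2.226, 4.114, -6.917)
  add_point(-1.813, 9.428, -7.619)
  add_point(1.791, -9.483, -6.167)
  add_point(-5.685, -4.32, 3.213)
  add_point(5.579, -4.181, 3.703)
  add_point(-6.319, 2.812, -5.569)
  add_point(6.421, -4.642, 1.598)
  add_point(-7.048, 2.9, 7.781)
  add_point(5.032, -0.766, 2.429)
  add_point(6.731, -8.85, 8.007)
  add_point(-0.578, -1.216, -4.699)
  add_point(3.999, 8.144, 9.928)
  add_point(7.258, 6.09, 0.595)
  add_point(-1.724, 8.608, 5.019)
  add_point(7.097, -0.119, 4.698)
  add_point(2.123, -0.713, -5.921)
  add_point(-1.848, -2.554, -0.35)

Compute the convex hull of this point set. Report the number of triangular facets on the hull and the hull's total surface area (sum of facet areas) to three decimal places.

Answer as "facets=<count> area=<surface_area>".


facets=26 area=1084.164

Extreme-point indices: [0, 1, 2, 3, 4, 5, 7, 8, 9, 11, 13, 14, 15, 16, 17] — 15 of 19 on the boundary.

Triangle areas on the boundary:
  f1: (p13, p3, p14) → 60.7926
  f2: (p4, p11, p1) → 82.9900
  f3: (p16, p13, p14) → 35.2478
  f4: (p16, p11, p14) → 7.6665
  f5: (p16, p11, p13) → 39.6978
  f6: (p2, p3, p1) → 15.9502
  f7: (p2, p4, p1) → 76.1121
  f8: (p2, p4, p3) → 13.8532
  f9: (p17, p3, p14) → 55.9697
  f10: (p17, p4, p14) → 35.0273
  f11: (p17, p4, p3) → 20.8432
  f12: (p8, p11, p14) → 32.5853
  f13: (p8, p4, p14) → 49.9608
  f14: (p8, p4, p11) → 36.1995
  f15: (p7, p3, p1) → 19.6244
  f16: (p7, p9, p1) → 83.8246
  f17: (p7, p9, p3) → 53.1537
  f18: (p15, p13, p3) → 36.0321
  f19: (p15, p9, p3) → 48.6476
  f20: (p15, p9, p13) → 30.4498
  f21: (p5, p11, p1) → 60.3220
  f22: (p5, p9, p1) → 24.6168
  f23: (p5, p9, p11) → 59.2166
  f24: (p0, p11, p13) → 45.7034
  f25: (p0, p9, p13) → 6.0221
  f26: (p0, p9, p11) → 53.6546
Σ area = 1084.164

Euler: V−E+F = 15−39+26 = 2.


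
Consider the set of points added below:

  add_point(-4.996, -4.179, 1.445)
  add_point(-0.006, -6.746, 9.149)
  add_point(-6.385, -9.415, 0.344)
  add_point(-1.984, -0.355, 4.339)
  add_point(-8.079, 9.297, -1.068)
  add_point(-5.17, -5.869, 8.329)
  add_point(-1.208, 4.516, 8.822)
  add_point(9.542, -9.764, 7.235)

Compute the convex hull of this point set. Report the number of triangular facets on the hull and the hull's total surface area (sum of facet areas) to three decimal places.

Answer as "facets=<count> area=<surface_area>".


facets=8 area=569.104

Points on the hull: [1, 2, 4, 5, 6, 7] (6 of 8).

Triangle areas on the boundary:
  f1: (p6, p7, p4) → 97.5581
  f2: (p6, p1, p7) → 53.2287
  f3: (p2, p7, p4) → 162.0835
  f4: (p2, p1, p7) → 54.1566
  f5: (p5, p6, p4) → 71.5431
  f6: (p5, p2, p4) → 78.7589
  f7: (p5, p6, p1) → 28.9020
  f8: (p5, p2, p1) → 22.8736
Σ area = 569.104

Euler: V−E+F = 6−12+8 = 2.


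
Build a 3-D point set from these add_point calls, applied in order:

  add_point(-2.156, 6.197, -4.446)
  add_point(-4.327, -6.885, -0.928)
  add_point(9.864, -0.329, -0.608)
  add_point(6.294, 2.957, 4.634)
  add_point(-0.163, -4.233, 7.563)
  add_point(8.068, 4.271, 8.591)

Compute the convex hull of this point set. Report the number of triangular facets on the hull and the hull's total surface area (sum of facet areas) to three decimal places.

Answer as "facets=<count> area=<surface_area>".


facets=6 area=446.958

Extreme-point indices: [0, 1, 2, 4, 5] — 5 of 6 on the boundary.

Facet areas (half cross-product norm):
  f1: (p0, p2, p1) → 90.3983
  f2: (p5, p0, p2) → 73.7086
  f3: (p4, p2, p1) → 65.7871
  f4: (p4, p5, p2) → 59.6692
  f5: (p4, p0, p1) → 67.0187
  f6: (p4, p5, p0) → 90.3762
Σ area = 446.958

Check V−E+F: 5 − 9 + 6 = 2.


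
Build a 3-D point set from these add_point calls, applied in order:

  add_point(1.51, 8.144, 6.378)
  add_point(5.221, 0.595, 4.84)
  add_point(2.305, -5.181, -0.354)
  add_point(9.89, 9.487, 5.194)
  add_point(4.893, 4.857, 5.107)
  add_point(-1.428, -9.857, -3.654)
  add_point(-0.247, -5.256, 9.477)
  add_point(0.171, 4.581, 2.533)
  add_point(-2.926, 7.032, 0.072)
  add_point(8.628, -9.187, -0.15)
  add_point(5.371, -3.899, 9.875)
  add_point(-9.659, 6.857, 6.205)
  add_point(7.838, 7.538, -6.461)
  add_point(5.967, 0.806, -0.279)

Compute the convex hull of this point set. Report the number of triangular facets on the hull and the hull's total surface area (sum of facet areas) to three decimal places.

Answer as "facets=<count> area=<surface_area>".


9 of the 14 inputs are extreme points: [0, 3, 5, 6, 8, 9, 10, 11, 12].

Facet areas (half cross-product norm):
  f1: (p0, p3, p11) → 7.6839
  f2: (p0, p10, p11) → 72.4070
  f3: (p0, p10, p3) → 55.8960
  f4: (p6, p5, p11) → 109.5072
  f5: (p6, p10, p11) → 41.3289
  f6: (p8, p5, p11) → 77.6332
  f7: (p8, p12, p5) → 108.2103
  f8: (p8, p3, p11) → 57.5484
  f9: (p8, p12, p3) → 70.7581
  f10: (p9, p12, p5) → 94.9960
  f11: (p9, p6, p5) → 67.9742
  f12: (p9, p6, p10) → 33.9729
  f13: (p9, p10, p3) → 87.6404
  f14: (p9, p12, p3) → 105.1715
Σ area = 990.728

Euler characteristic 9−21+14 = 2 ✓

facets=14 area=990.728


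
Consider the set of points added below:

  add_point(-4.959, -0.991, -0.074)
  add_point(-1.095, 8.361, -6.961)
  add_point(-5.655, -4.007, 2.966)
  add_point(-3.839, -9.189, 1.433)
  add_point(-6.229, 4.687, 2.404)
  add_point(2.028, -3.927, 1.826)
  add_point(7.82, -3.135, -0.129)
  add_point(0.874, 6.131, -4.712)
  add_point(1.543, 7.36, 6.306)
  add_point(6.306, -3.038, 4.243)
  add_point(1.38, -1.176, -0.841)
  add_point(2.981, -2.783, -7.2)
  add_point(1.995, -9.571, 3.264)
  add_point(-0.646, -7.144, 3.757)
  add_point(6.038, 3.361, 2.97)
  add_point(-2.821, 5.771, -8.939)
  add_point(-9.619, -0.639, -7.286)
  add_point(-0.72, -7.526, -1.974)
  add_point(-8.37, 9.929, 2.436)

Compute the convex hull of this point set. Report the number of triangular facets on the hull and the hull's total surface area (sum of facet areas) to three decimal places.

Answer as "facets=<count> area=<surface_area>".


facets=24 area=861.778

Points on the hull: [1, 2, 3, 6, 8, 9, 11, 12, 13, 14, 15, 16, 17, 18] (14 of 19).

Per-facet area ½‖(b−a)×(c−a)‖:
  f1: (p2, p18, p16) → 75.3205
  f2: (p8, p1, p18) → 62.5256
  f3: (p8, p2, p18) → 70.7064
  f4: (p11, p1, p6) → 49.6905
  f5: (p11, p12, p6) → 39.9507
  f6: (p11, p17, p12) → 20.8907
  f7: (p11, p17, p16) → 47.6375
  f8: (p3, p17, p16) → 30.5313
  f9: (p3, p2, p16) → 32.4635
  f10: (p3, p17, p12) → 13.9321
  f11: (p9, p12, p6) → 18.2344
  f12: (p9, p8, p12) → 38.6067
  f13: (p14, p1, p6) → 48.4407
  f14: (p14, p8, p1) → 44.4419
  f15: (p14, p9, p6) → 14.9379
  f16: (p14, p9, p8) → 19.4266
  f17: (p13, p8, p12) → 22.1611
  f18: (p13, p8, p2) → 41.3033
  f19: (p13, p3, p12) → 7.9665
  f20: (p13, p3, p2) → 11.9677
  f21: (p15, p11, p16) → 48.8808
  f22: (p15, p11, p1) → 18.8304
  f23: (p15, p18, p16) → 61.4124
  f24: (p15, p1, p18) → 21.5190
Σ area = 861.778

Euler characteristic 14−36+24 = 2 ✓


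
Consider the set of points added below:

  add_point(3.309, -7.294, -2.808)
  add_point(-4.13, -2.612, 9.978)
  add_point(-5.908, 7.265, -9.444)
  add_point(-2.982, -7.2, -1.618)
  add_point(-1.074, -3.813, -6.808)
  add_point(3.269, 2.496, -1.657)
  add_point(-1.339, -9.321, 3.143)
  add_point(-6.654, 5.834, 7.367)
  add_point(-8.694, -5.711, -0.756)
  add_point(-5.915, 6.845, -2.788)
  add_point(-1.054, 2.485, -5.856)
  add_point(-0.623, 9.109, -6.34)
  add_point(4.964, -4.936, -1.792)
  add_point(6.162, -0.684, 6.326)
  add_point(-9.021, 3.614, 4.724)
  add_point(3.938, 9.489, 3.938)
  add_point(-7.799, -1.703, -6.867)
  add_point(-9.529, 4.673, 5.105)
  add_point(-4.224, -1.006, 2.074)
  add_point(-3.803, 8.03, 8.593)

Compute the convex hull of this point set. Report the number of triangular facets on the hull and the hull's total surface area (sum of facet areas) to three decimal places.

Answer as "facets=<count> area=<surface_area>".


facets=28 area=971.415

16 of the 20 inputs are extreme points: [0, 1, 2, 3, 4, 5, 6, 7, 8, 11, 12, 13, 15, 16, 17, 19].

Per-facet area ½‖(b−a)×(c−a)‖:
  f1: (p1, p6, p13) → 51.4246
  f2: (p8, p1, p17) → 55.8526
  f3: (p8, p1, p6) → 44.3446
  f4: (p0, p6, p13) → 43.3042
  f5: (p7, p1, p17) → 17.5625
  f6: (p19, p15, p13) → 48.6810
  f7: (p19, p1, p13) → 57.7476
  f8: (p19, p7, p1) → 16.9944
  f9: (p19, p7, p17) → 2.7446
  f10: (p19, p2, p17) → 56.0392
  f11: (p12, p15, p13) → 48.2174
  f12: (p12, p0, p13) → 9.8326
  f13: (p16, p2, p17) → 64.0628
  f14: (p16, p8, p17) → 43.9308
  f15: (p5, p12, p15) → 22.5066
  f16: (p11, p5, p12) → 20.3700
  f17: (p11, p5, p15) → 39.4128
  f18: (p11, p19, p2) → 47.0051
  f19: (p11, p19, p15) → 51.1228
  f20: (p3, p16, p8) → 21.8500
  f21: (p3, p8, p6) → 15.7448
  f22: (p3, p0, p6) → 17.3263
  f23: (p4, p3, p0) → 18.7419
  f24: (p4, p3, p16) → 22.6941
  f25: (p4, p16, p2) → 33.4020
  f26: (p4, p11, p2) → 39.0272
  f27: (p4, p12, p0) → 10.3919
  f28: (p4, p11, p12) → 51.0804
Σ area = 971.415

Check V−E+F: 16 − 42 + 28 = 2.


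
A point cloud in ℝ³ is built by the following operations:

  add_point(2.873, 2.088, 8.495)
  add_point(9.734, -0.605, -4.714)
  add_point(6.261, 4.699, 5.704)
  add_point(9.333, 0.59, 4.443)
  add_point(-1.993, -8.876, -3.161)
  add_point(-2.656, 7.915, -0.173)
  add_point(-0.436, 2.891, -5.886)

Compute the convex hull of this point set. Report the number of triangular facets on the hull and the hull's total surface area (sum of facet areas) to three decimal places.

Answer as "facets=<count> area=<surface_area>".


Extreme-point indices: [0, 1, 2, 3, 4, 5, 6] — 7 of 7 on the boundary.

Per-facet area ½‖(b−a)×(c−a)‖:
  f1: (p0, p4, p5) → 93.4970
  f2: (p6, p1, p5) → 39.4696
  f3: (p6, p4, p5) → 43.8966
  f4: (p6, p4, p1) → 64.3120
  f5: (p2, p1, p5) → 67.6883
  f6: (p2, p0, p5) → 28.3532
  f7: (p3, p2, p1) → 22.7586
  f8: (p3, p2, p0) → 13.3963
  f9: (p3, p4, p1) → 66.5565
  f10: (p3, p0, p4) → 62.9626
Σ area = 502.891

Check V−E+F: 7 − 15 + 10 = 2.

facets=10 area=502.891


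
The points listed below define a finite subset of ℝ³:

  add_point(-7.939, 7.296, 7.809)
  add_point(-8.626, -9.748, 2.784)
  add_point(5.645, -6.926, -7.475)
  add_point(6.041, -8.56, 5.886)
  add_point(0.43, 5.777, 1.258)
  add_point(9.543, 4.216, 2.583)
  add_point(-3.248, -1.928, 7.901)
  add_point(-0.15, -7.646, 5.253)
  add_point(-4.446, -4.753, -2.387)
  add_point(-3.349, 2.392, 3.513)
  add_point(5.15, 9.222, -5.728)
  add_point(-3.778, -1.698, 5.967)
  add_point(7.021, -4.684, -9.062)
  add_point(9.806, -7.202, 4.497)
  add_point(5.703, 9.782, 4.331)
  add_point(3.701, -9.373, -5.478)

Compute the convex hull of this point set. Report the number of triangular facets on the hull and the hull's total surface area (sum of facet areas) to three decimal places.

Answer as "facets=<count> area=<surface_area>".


facets=20 area=1096.075

12 of the 16 inputs are extreme points: [0, 1, 2, 3, 5, 6, 8, 10, 12, 13, 14, 15].

Facet areas (half cross-product norm):
  f1: (p0, p10, p14) → 70.9366
  f2: (p8, p10, p12) → 93.2606
  f3: (p8, p15, p1) → 38.7318
  f4: (p8, p0, p1) → 67.1260
  f5: (p8, p0, p10) → 130.2503
  f6: (p5, p12, p13) → 76.6025
  f7: (p5, p10, p12) → 72.5956
  f8: (p5, p14, p13) → 26.4303
  f9: (p5, p10, p14) → 33.9890
  f10: (p6, p0, p14) → 71.1132
  f11: (p6, p0, p1) → 50.7319
  f12: (p2, p12, p13) → 18.1930
  f13: (p2, p15, p13) → 22.0148
  f14: (p2, p8, p12) → 15.4759
  f15: (p2, p8, p15) → 17.4884
  f16: (p3, p14, p13) → 36.8052
  f17: (p3, p6, p14) → 87.6549
  f18: (p3, p6, p1) → 62.1846
  f19: (p3, p15, p1) → 80.0281
  f20: (p3, p15, p13) → 24.4621
Σ area = 1096.075

Euler characteristic 12−30+20 = 2 ✓


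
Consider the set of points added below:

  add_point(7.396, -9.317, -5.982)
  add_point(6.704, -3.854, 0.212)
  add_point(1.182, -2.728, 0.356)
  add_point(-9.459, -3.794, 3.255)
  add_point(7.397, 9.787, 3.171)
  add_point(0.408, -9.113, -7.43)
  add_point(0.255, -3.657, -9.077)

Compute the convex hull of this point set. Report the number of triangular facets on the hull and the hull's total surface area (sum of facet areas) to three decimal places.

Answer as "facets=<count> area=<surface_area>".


facets=8 area=570.162

Hull vertices (6/7): indices [0, 1, 3, 4, 5, 6].

Facet areas (half cross-product norm):
  f1: (p6, p4, p3) → 148.0853
  f2: (p6, p0, p4) → 93.7953
  f3: (p5, p0, p3) → 48.0793
  f4: (p5, p6, p3) → 43.6687
  f5: (p5, p6, p0) → 20.2230
  f6: (p1, p4, p3) → 114.9254
  f7: (p1, p0, p3) → 66.4435
  f8: (p1, p0, p4) → 34.9419
Σ area = 570.162

Euler characteristic 6−12+8 = 2 ✓


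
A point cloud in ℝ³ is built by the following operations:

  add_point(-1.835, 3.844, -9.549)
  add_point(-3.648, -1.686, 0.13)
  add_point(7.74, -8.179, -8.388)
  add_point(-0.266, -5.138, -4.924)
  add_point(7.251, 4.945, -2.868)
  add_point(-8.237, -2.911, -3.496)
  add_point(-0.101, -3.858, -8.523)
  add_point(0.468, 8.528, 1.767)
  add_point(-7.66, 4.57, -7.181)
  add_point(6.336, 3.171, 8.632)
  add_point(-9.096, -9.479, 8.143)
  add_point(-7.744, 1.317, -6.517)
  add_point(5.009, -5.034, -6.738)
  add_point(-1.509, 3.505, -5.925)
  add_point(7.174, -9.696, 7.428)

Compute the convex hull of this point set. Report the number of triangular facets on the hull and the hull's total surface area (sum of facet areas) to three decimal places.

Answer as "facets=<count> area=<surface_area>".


facets=18 area=1126.043

Extreme-point indices: [0, 2, 4, 5, 6, 7, 8, 9, 10, 11, 14] — 11 of 15 on the boundary.

Per-facet area ½‖(b−a)×(c−a)‖:
  f1: (p14, p2, p10) → 129.0779
  f2: (p8, p7, p10) → 127.8518
  f3: (p9, p7, p10) → 103.9766
  f4: (p9, p14, p10) → 105.1073
  f5: (p5, p2, p10) → 115.9186
  f6: (p5, p8, p10) → 31.5118
  f7: (p0, p8, p7) → 38.5367
  f8: (p4, p14, p2) → 108.0733
  f9: (p4, p9, p14) → 75.4662
  f10: (p4, p9, p7) → 45.0514
  f11: (p4, p0, p2) → 77.2351
  f12: (p4, p0, p7) → 48.9917
  f13: (p6, p5, p2) → 26.8693
  f14: (p6, p0, p2) → 26.7899
  f15: (p11, p0, p8) → 10.5098
  f16: (p11, p6, p0) → 27.6062
  f17: (p11, p5, p8) → 3.5652
  f18: (p11, p6, p5) → 23.9040
Σ area = 1126.043

Check V−E+F: 11 − 27 + 18 = 2.


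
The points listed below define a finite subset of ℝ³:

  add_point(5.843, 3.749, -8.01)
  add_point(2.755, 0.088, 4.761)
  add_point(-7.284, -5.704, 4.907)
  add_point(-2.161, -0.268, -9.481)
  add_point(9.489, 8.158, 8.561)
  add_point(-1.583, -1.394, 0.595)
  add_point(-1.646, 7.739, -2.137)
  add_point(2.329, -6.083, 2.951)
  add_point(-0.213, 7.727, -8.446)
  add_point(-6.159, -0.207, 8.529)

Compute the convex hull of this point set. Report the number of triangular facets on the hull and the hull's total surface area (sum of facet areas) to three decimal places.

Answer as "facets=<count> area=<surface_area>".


facets=12 area=774.038

Extreme-point indices: [0, 2, 3, 4, 6, 7, 8, 9] — 8 of 10 on the boundary.

Per-facet area ½‖(b−a)×(c−a)‖:
  f1: (p3, p7, p2) → 70.0978
  f2: (p9, p7, p2) → 32.7718
  f3: (p9, p7, p4) → 95.3655
  f4: (p9, p6, p2) → 46.6263
  f5: (p9, p6, p4) → 104.1725
  f6: (p0, p7, p4) → 116.9234
  f7: (p0, p3, p7) → 63.6839
  f8: (p8, p0, p3) → 28.4688
  f9: (p8, p3, p2) → 64.4042
  f10: (p8, p6, p2) → 45.3601
  f11: (p8, p6, p4) → 42.8105
  f12: (p8, p0, p4) → 63.3536
Σ area = 774.038

Euler characteristic 8−18+12 = 2 ✓


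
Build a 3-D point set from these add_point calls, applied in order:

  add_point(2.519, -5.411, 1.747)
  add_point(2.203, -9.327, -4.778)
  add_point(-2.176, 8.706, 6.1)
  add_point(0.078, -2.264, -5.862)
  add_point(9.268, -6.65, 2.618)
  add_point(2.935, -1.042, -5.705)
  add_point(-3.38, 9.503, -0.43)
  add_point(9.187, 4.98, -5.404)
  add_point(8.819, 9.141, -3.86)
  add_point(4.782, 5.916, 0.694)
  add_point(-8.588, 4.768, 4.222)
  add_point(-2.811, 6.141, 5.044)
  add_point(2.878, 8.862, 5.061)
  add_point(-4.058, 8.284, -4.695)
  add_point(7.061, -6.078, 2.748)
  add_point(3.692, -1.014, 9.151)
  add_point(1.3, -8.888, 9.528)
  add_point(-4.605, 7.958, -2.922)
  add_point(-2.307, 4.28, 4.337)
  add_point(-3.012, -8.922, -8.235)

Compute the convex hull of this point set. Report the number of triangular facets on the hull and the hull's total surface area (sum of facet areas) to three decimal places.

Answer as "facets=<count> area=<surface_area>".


facets=22 area=1068.426

Extreme-point indices: [1, 2, 4, 6, 7, 8, 10, 12, 13, 15, 16, 17, 19] — 13 of 20 on the boundary.

Triangle areas on the boundary:
  f1: (p16, p19, p10) → 146.4339
  f2: (p1, p16, p4) → 56.7211
  f3: (p1, p16, p19) → 39.0471
  f4: (p13, p19, p10) → 92.4942
  f5: (p15, p16, p4) → 39.8291
  f6: (p15, p8, p4) → 84.1834
  f7: (p7, p1, p19) → 47.8782
  f8: (p7, p13, p19) → 114.5664
  f9: (p7, p13, p8) → 28.7970
  f10: (p7, p8, p4) → 25.7897
  f11: (p7, p1, p4) → 73.2899
  f12: (p6, p13, p8) → 28.2393
  f13: (p12, p15, p8) → 54.8357
  f14: (p12, p6, p8) → 44.3613
  f15: (p17, p13, p10) → 2.3030
  f16: (p17, p6, p10) → 13.3640
  f17: (p17, p6, p13) → 2.5154
  f18: (p2, p12, p15) → 27.6568
  f19: (p2, p16, p10) → 67.8369
  f20: (p2, p15, p16) → 36.4997
  f21: (p2, p6, p10) → 24.5277
  f22: (p2, p12, p6) → 17.2563
Σ area = 1068.426

Euler: V−E+F = 13−33+22 = 2.
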